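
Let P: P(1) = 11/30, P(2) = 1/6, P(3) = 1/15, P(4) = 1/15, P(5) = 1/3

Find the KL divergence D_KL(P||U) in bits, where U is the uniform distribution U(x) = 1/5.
0.3111 bits

U(i) = 1/5 for all i

D_KL(P||U) = Σ P(x) log₂(P(x) / (1/5))
           = Σ P(x) log₂(P(x)) + log₂(5)
           = log₂(5) - H(P)

H(P) = -Σ P(x) log₂(P(x)):
  -P(1)·log₂(P(1)) = -(11/30)·log₂(11/30) = 0.53073
  -P(2)·log₂(P(2)) = -(1/6)·log₂(1/6) = 0.43083
  -P(3)·log₂(P(3)) = -(1/15)·log₂(1/15) = 0.26046
  -P(4)·log₂(P(4)) = -(1/15)·log₂(1/15) = 0.26046
  -P(5)·log₂(P(5)) = -(1/3)·log₂(1/3) = 0.52832
H(P) = 0.53073 + 0.43083 + 0.26046 + 0.26046 + 0.52832 = 2.01080 bits

log₂(5) = 2.32193 bits

D_KL(P||U) = 2.32193 - 2.01080 = 0.31113 ≈ 0.3111 bits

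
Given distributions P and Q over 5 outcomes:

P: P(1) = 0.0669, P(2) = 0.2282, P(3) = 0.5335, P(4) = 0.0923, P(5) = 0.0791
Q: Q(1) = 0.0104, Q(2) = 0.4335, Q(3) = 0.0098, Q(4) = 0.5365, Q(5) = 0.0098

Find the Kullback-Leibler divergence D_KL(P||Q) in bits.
3.0488 bits

D_KL(P||Q) = Σ P(x) log₂(P(x)/Q(x))

Computing term by term:
  P(1)·log₂(P(1)/Q(1)) = 0.0669·log₂(0.0669/0.0104) = 0.17965
  P(2)·log₂(P(2)/Q(2)) = 0.2282·log₂(0.2282/0.4335) = -0.21125
  P(3)·log₂(P(3)/Q(3)) = 0.5335·log₂(0.5335/0.0098) = 3.07646
  P(4)·log₂(P(4)/Q(4)) = 0.0923·log₂(0.0923/0.5365) = -0.23437
  P(5)·log₂(P(5)/Q(5)) = 0.0791·log₂(0.0791/0.0098) = 0.23831

D_KL(P||Q) = 0.17965 - 0.21125 + 3.07646 - 0.23437 + 0.23831 = 3.04880 ≈ 3.0488 bits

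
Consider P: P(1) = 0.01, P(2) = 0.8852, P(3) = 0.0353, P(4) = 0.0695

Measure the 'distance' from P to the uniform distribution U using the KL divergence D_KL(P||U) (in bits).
1.3402 bits

U(i) = 1/4 for all i

D_KL(P||U) = Σ P(x) log₂(P(x) / (1/4))
           = Σ P(x) log₂(P(x)) + log₂(4)
           = log₂(4) - H(P)

H(P) = -Σ P(x) log₂(P(x)):
  -P(1)·log₂(P(1)) = -(0.01)·log₂(0.01) = 0.06644
  -P(2)·log₂(P(2)) = -(0.8852)·log₂(0.8852) = 0.15573
  -P(3)·log₂(P(3)) = -(0.0353)·log₂(0.0353) = 0.17029
  -P(4)·log₂(P(4)) = -(0.0695)·log₂(0.0695) = 0.26736
H(P) = 0.06644 + 0.15573 + 0.17029 + 0.26736 = 0.65982 bits

log₂(4) = 2.00000 bits

D_KL(P||U) = 2.00000 - 0.65982 = 1.34018 ≈ 1.3402 bits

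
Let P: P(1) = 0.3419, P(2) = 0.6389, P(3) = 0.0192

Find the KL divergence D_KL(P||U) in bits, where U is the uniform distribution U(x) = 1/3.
0.5331 bits

U(i) = 1/3 for all i

D_KL(P||U) = Σ P(x) log₂(P(x) / (1/3))
           = Σ P(x) log₂(P(x)) + log₂(3)
           = log₂(3) - H(P)

H(P) = -Σ P(x) log₂(P(x)):
  -P(1)·log₂(P(1)) = -(0.3419)·log₂(0.3419) = 0.52938
  -P(2)·log₂(P(2)) = -(0.6389)·log₂(0.6389) = 0.41295
  -P(3)·log₂(P(3)) = -(0.0192)·log₂(0.0192) = 0.10949
H(P) = 0.52938 + 0.41295 + 0.10949 = 1.05182 bits

log₂(3) = 1.58496 bits

D_KL(P||U) = 1.58496 - 1.05182 = 0.53314 ≈ 0.5331 bits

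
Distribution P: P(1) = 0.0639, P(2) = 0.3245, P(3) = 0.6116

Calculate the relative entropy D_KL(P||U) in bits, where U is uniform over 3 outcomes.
0.3707 bits

U(i) = 1/3 for all i

D_KL(P||U) = Σ P(x) log₂(P(x) / (1/3))
           = Σ P(x) log₂(P(x)) + log₂(3)
           = log₂(3) - H(P)

H(P) = -Σ P(x) log₂(P(x)):
  -P(1)·log₂(P(1)) = -(0.0639)·log₂(0.0639) = 0.25356
  -P(2)·log₂(P(2)) = -(0.3245)·log₂(0.3245) = 0.52689
  -P(3)·log₂(P(3)) = -(0.6116)·log₂(0.6116) = 0.43383
H(P) = 0.25356 + 0.52689 + 0.43383 = 1.21428 bits

log₂(3) = 1.58496 bits

D_KL(P||U) = 1.58496 - 1.21428 = 0.37068 ≈ 0.3707 bits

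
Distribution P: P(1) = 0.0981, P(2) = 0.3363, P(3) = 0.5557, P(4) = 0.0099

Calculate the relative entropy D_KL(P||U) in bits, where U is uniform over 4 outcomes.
0.6057 bits

U(i) = 1/4 for all i

D_KL(P||U) = Σ P(x) log₂(P(x) / (1/4))
           = Σ P(x) log₂(P(x)) + log₂(4)
           = log₂(4) - H(P)

H(P) = -Σ P(x) log₂(P(x)):
  -P(1)·log₂(P(1)) = -(0.0981)·log₂(0.0981) = 0.32860
  -P(2)·log₂(P(2)) = -(0.3363)·log₂(0.3363) = 0.52872
  -P(3)·log₂(P(3)) = -(0.5557)·log₂(0.5557) = 0.47102
  -P(4)·log₂(P(4)) = -(0.0099)·log₂(0.0099) = 0.06592
H(P) = 0.32860 + 0.52872 + 0.47102 + 0.06592 = 1.39426 bits

log₂(4) = 2.00000 bits

D_KL(P||U) = 2.00000 - 1.39426 = 0.60574 ≈ 0.6057 bits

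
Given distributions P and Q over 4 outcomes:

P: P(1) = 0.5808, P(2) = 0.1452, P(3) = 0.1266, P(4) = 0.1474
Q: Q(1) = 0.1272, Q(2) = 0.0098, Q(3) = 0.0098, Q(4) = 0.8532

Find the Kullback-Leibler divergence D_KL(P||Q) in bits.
1.9311 bits

D_KL(P||Q) = Σ P(x) log₂(P(x)/Q(x))

Computing term by term:
  P(1)·log₂(P(1)/Q(1)) = 0.5808·log₂(0.5808/0.1272) = 1.27250
  P(2)·log₂(P(2)/Q(2)) = 0.1452·log₂(0.1452/0.0098) = 0.56470
  P(3)·log₂(P(3)/Q(3)) = 0.1266·log₂(0.1266/0.0098) = 0.46733
  P(4)·log₂(P(4)/Q(4)) = 0.1474·log₂(0.1474/0.8532) = -0.37339

D_KL(P||Q) = 1.27250 + 0.56470 + 0.46733 - 0.37339 = 1.93114 ≈ 1.9311 bits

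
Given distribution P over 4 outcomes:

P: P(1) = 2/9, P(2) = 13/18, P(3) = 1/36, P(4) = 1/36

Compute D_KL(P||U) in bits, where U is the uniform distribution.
0.8915 bits

U(i) = 1/4 for all i

D_KL(P||U) = Σ P(x) log₂(P(x) / (1/4))
           = Σ P(x) log₂(P(x)) + log₂(4)
           = log₂(4) - H(P)

H(P) = -Σ P(x) log₂(P(x)):
  -P(1)·log₂(P(1)) = -(2/9)·log₂(2/9) = 0.48221
  -P(2)·log₂(P(2)) = -(13/18)·log₂(13/18) = 0.33907
  -P(3)·log₂(P(3)) = -(1/36)·log₂(1/36) = 0.14361
  -P(4)·log₂(P(4)) = -(1/36)·log₂(1/36) = 0.14361
H(P) = 0.48221 + 0.33907 + 0.14361 + 0.14361 = 1.10850 bits

log₂(4) = 2.00000 bits

D_KL(P||U) = 2.00000 - 1.10850 = 0.89150 ≈ 0.8915 bits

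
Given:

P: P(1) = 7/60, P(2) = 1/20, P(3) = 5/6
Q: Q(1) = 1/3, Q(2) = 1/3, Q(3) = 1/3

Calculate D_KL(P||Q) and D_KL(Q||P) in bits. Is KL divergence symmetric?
D_KL(P||Q) = 0.7881 bits, D_KL(Q||P) = 0.9765 bits. No, KL divergence is not symmetric.

D_KL(P||Q) = Σ P(x) log₂(P(x)/Q(x))

Computing term by term:
  P(1)·log₂(P(1)/Q(1)) = (7/60)·log₂((7/60)/(1/3)) = -0.17670
  P(2)·log₂(P(2)/Q(2)) = (1/20)·log₂((1/20)/(1/3)) = -0.13685
  P(3)·log₂(P(3)/Q(3)) = (5/6)·log₂((5/6)/(1/3)) = 1.10161

D_KL(P||Q) = -0.17670 - 0.13685 + 1.10161 = 0.78806 ≈ 0.7881 bits

D_KL(Q||P) = Σ Q(x) log₂(Q(x)/P(x))

Computing term by term:
  Q(1)·log₂(Q(1)/P(1)) = (1/3)·log₂((1/3)/(7/60)) = 0.50486
  Q(2)·log₂(Q(2)/P(2)) = (1/3)·log₂((1/3)/(1/20)) = 0.91232
  Q(3)·log₂(Q(3)/P(3)) = (1/3)·log₂((1/3)/(5/6)) = -0.44064

D_KL(Q||P) = 0.50486 + 0.91232 - 0.44064 = 0.97654 ≈ 0.9765 bits

These are NOT equal (difference: 0.1884 bits). KL divergence is asymmetric: D_KL(P||Q) ≠ D_KL(Q||P) in general.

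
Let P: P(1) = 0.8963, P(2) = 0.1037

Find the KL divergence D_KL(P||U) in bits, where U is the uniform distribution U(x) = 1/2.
0.5194 bits

U(i) = 1/2 for all i

D_KL(P||U) = Σ P(x) log₂(P(x) / (1/2))
           = Σ P(x) log₂(P(x)) + log₂(2)
           = log₂(2) - H(P)

H(P) = -Σ P(x) log₂(P(x)):
  -P(1)·log₂(P(1)) = -(0.8963)·log₂(0.8963) = 0.14157
  -P(2)·log₂(P(2)) = -(0.1037)·log₂(0.1037) = 0.33905
H(P) = 0.14157 + 0.33905 = 0.48062 bits

log₂(2) = 1.00000 bits

D_KL(P||U) = 1.00000 - 0.48062 = 0.51938 ≈ 0.5194 bits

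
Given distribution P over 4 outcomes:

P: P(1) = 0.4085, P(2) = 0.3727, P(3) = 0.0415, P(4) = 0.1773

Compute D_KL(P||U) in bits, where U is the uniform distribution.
0.3087 bits

U(i) = 1/4 for all i

D_KL(P||U) = Σ P(x) log₂(P(x) / (1/4))
           = Σ P(x) log₂(P(x)) + log₂(4)
           = log₂(4) - H(P)

H(P) = -Σ P(x) log₂(P(x)):
  -P(1)·log₂(P(1)) = -(0.4085)·log₂(0.4085) = 0.52762
  -P(2)·log₂(P(2)) = -(0.3727)·log₂(0.3727) = 0.53069
  -P(3)·log₂(P(3)) = -(0.0415)·log₂(0.0415) = 0.19052
  -P(4)·log₂(P(4)) = -(0.1773)·log₂(0.1773) = 0.44249
H(P) = 0.52762 + 0.53069 + 0.19052 + 0.44249 = 1.69132 bits

log₂(4) = 2.00000 bits

D_KL(P||U) = 2.00000 - 1.69132 = 0.30868 ≈ 0.3087 bits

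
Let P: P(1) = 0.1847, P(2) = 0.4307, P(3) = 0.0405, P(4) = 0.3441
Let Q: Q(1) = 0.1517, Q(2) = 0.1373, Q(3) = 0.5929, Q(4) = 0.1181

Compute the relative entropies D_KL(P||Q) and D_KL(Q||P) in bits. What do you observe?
D_KL(P||Q) = 1.1369 bits, D_KL(Q||P) = 1.8438 bits. The two directions give different values (D_KL(Q||P) exceeds D_KL(P||Q) by 0.7069 bits): KL divergence is asymmetric.

D_KL(P||Q) = Σ P(x) log₂(P(x)/Q(x))

Computing term by term:
  P(1)·log₂(P(1)/Q(1)) = 0.1847·log₂(0.1847/0.1517) = 0.05245
  P(2)·log₂(P(2)/Q(2)) = 0.4307·log₂(0.4307/0.1373) = 0.71038
  P(3)·log₂(P(3)/Q(3)) = 0.0405·log₂(0.0405/0.5929) = -0.15681
  P(4)·log₂(P(4)/Q(4)) = 0.3441·log₂(0.3441/0.1181) = 0.53088

D_KL(P||Q) = 0.05245 + 0.71038 - 0.15681 + 0.53088 = 1.13690 ≈ 1.1369 bits

D_KL(Q||P) = Σ Q(x) log₂(Q(x)/P(x))

Computing term by term:
  Q(1)·log₂(Q(1)/P(1)) = 0.1517·log₂(0.1517/0.1847) = -0.04308
  Q(2)·log₂(Q(2)/P(2)) = 0.1373·log₂(0.1373/0.4307) = -0.22646
  Q(3)·log₂(Q(3)/P(3)) = 0.5929·log₂(0.5929/0.0405) = 2.29559
  Q(4)·log₂(Q(4)/P(4)) = 0.1181·log₂(0.1181/0.3441) = -0.18221

D_KL(Q||P) = -0.04308 - 0.22646 + 2.29559 - 0.18221 = 1.84384 ≈ 1.8438 bits

These are NOT equal (difference: 0.7069 bits). KL divergence is asymmetric: D_KL(P||Q) ≠ D_KL(Q||P) in general.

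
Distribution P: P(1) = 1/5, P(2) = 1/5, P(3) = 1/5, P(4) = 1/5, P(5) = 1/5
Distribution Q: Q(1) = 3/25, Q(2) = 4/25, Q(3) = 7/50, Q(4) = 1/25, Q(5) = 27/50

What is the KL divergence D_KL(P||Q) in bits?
0.4925 bits

D_KL(P||Q) = Σ P(x) log₂(P(x)/Q(x))

Computing term by term:
  P(1)·log₂(P(1)/Q(1)) = (1/5)·log₂((1/5)/(3/25)) = 0.14739
  P(2)·log₂(P(2)/Q(2)) = (1/5)·log₂((1/5)/(4/25)) = 0.06439
  P(3)·log₂(P(3)/Q(3)) = (1/5)·log₂((1/5)/(7/50)) = 0.10291
  P(4)·log₂(P(4)/Q(4)) = (1/5)·log₂((1/5)/(1/25)) = 0.46439
  P(5)·log₂(P(5)/Q(5)) = (1/5)·log₂((1/5)/(27/50)) = -0.28659

D_KL(P||Q) = 0.14739 + 0.06439 + 0.10291 + 0.46439 - 0.28659 = 0.49249 ≈ 0.4925 bits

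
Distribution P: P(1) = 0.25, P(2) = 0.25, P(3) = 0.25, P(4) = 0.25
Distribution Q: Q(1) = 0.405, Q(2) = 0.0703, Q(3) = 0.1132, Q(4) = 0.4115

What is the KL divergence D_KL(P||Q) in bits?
0.3896 bits

D_KL(P||Q) = Σ P(x) log₂(P(x)/Q(x))

Computing term by term:
  P(1)·log₂(P(1)/Q(1)) = 0.25·log₂(0.25/0.405) = -0.17400
  P(2)·log₂(P(2)/Q(2)) = 0.25·log₂(0.25/0.0703) = 0.45758
  P(3)·log₂(P(3)/Q(3)) = 0.25·log₂(0.25/0.1132) = 0.28576
  P(4)·log₂(P(4)/Q(4)) = 0.25·log₂(0.25/0.4115) = -0.17974

D_KL(P||Q) = -0.17400 + 0.45758 + 0.28576 - 0.17974 = 0.38960 ≈ 0.3896 bits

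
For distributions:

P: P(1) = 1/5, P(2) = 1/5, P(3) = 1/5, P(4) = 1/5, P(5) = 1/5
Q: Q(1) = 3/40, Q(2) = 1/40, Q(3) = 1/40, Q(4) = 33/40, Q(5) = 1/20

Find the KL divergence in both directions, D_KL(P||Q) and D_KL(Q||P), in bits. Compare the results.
D_KL(P||Q) = 1.4741 bits, D_KL(Q||P) = 1.3305 bits. D_KL(P||Q) is larger than D_KL(Q||P) by 0.1436 bits; the two directions differ.

D_KL(P||Q) = Σ P(x) log₂(P(x)/Q(x))

Computing term by term:
  P(1)·log₂(P(1)/Q(1)) = (1/5)·log₂((1/5)/(3/40)) = 0.28301
  P(2)·log₂(P(2)/Q(2)) = (1/5)·log₂((1/5)/(1/40)) = 0.60000
  P(3)·log₂(P(3)/Q(3)) = (1/5)·log₂((1/5)/(1/40)) = 0.60000
  P(4)·log₂(P(4)/Q(4)) = (1/5)·log₂((1/5)/(33/40)) = -0.40888
  P(5)·log₂(P(5)/Q(5)) = (1/5)·log₂((1/5)/(1/20)) = 0.40000

D_KL(P||Q) = 0.28301 + 0.60000 + 0.60000 - 0.40888 + 0.40000 = 1.47413 ≈ 1.4741 bits

D_KL(Q||P) = Σ Q(x) log₂(Q(x)/P(x))

Computing term by term:
  Q(1)·log₂(Q(1)/P(1)) = (3/40)·log₂((3/40)/(1/5)) = -0.10613
  Q(2)·log₂(Q(2)/P(2)) = (1/40)·log₂((1/40)/(1/5)) = -0.07500
  Q(3)·log₂(Q(3)/P(3)) = (1/40)·log₂((1/40)/(1/5)) = -0.07500
  Q(4)·log₂(Q(4)/P(4)) = (33/40)·log₂((33/40)/(1/5)) = 1.68663
  Q(5)·log₂(Q(5)/P(5)) = (1/20)·log₂((1/20)/(1/5)) = -0.10000

D_KL(Q||P) = -0.10613 - 0.07500 - 0.07500 + 1.68663 - 0.10000 = 1.33050 ≈ 1.3305 bits

These are NOT equal (difference: 0.1436 bits). KL divergence is asymmetric: D_KL(P||Q) ≠ D_KL(Q||P) in general.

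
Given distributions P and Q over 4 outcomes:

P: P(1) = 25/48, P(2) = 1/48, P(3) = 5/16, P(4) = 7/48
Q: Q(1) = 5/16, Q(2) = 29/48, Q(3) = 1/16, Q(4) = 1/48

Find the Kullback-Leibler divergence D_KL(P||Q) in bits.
1.4176 bits

D_KL(P||Q) = Σ P(x) log₂(P(x)/Q(x))

Computing term by term:
  P(1)·log₂(P(1)/Q(1)) = (25/48)·log₂((25/48)/(5/16)) = 0.38384
  P(2)·log₂(P(2)/Q(2)) = (1/48)·log₂((1/48)/(29/48)) = -0.10121
  P(3)·log₂(P(3)/Q(3)) = (5/16)·log₂((5/16)/(1/16)) = 0.72560
  P(4)·log₂(P(4)/Q(4)) = (7/48)·log₂((7/48)/(1/48)) = 0.40941

D_KL(P||Q) = 0.38384 - 0.10121 + 0.72560 + 0.40941 = 1.41764 ≈ 1.4176 bits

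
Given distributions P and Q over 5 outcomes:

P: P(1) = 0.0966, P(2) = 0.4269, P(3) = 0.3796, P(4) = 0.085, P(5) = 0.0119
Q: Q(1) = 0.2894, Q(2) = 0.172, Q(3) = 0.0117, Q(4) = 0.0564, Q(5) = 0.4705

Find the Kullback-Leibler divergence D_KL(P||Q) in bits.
2.2997 bits

D_KL(P||Q) = Σ P(x) log₂(P(x)/Q(x))

Computing term by term:
  P(1)·log₂(P(1)/Q(1)) = 0.0966·log₂(0.0966/0.2894) = -0.15291
  P(2)·log₂(P(2)/Q(2)) = 0.4269·log₂(0.4269/0.172) = 0.55987
  P(3)·log₂(P(3)/Q(3)) = 0.3796·log₂(0.3796/0.0117) = 1.90555
  P(4)·log₂(P(4)/Q(4)) = 0.085·log₂(0.085/0.0564) = 0.05030
  P(5)·log₂(P(5)/Q(5)) = 0.0119·log₂(0.0119/0.4705) = -0.06313

D_KL(P||Q) = -0.15291 + 0.55987 + 1.90555 + 0.05030 - 0.06313 = 2.29968 ≈ 2.2997 bits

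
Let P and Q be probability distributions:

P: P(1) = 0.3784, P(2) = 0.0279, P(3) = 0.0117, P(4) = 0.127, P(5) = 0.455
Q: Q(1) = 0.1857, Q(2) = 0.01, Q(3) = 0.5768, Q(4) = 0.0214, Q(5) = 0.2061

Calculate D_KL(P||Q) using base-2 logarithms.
1.2102 bits

D_KL(P||Q) = Σ P(x) log₂(P(x)/Q(x))

Computing term by term:
  P(1)·log₂(P(1)/Q(1)) = 0.3784·log₂(0.3784/0.1857) = 0.38859
  P(2)·log₂(P(2)/Q(2)) = 0.0279·log₂(0.0279/0.01) = 0.04130
  P(3)·log₂(P(3)/Q(3)) = 0.0117·log₂(0.0117/0.5768) = -0.06579
  P(4)·log₂(P(4)/Q(4)) = 0.127·log₂(0.127/0.0214) = 0.32628
  P(5)·log₂(P(5)/Q(5)) = 0.455·log₂(0.455/0.2061) = 0.51985

D_KL(P||Q) = 0.38859 + 0.04130 - 0.06579 + 0.32628 + 0.51985 = 1.21023 ≈ 1.2102 bits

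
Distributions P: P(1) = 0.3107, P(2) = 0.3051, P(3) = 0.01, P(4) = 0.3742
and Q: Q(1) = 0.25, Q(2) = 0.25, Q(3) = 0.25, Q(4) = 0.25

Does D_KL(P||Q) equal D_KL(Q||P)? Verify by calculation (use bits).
D_KL(P||Q) = 0.3564 bits, D_KL(Q||P) = 0.8653 bits. No — D_KL(P||Q) ≠ D_KL(Q||P) for this pair.

D_KL(P||Q) = Σ P(x) log₂(P(x)/Q(x))

Computing term by term:
  P(1)·log₂(P(1)/Q(1)) = 0.3107·log₂(0.3107/0.25) = 0.09743
  P(2)·log₂(P(2)/Q(2)) = 0.3051·log₂(0.3051/0.25) = 0.08767
  P(3)·log₂(P(3)/Q(3)) = 0.01·log₂(0.01/0.25) = -0.04644
  P(4)·log₂(P(4)/Q(4)) = 0.3742·log₂(0.3742/0.25) = 0.21774

D_KL(P||Q) = 0.09743 + 0.08767 - 0.04644 + 0.21774 = 0.35640 ≈ 0.3564 bits

D_KL(Q||P) = Σ Q(x) log₂(Q(x)/P(x))

Computing term by term:
  Q(1)·log₂(Q(1)/P(1)) = 0.25·log₂(0.25/0.3107) = -0.07840
  Q(2)·log₂(Q(2)/P(2)) = 0.25·log₂(0.25/0.3051) = -0.07184
  Q(3)·log₂(Q(3)/P(3)) = 0.25·log₂(0.25/0.01) = 1.16096
  Q(4)·log₂(Q(4)/P(4)) = 0.25·log₂(0.25/0.3742) = -0.14547

D_KL(Q||P) = -0.07840 - 0.07184 + 1.16096 - 0.14547 = 0.86525 ≈ 0.8653 bits

These are NOT equal (difference: 0.5089 bits). KL divergence is asymmetric: D_KL(P||Q) ≠ D_KL(Q||P) in general.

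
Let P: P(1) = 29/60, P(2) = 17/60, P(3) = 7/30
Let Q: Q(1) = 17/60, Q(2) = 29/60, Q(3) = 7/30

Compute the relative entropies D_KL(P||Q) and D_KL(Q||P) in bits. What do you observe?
D_KL(P||Q) = 0.1541 bits, D_KL(Q||P) = 0.1541 bits. The two directions give the same value here, because Q is a self-inverse relabeling of P; in general KL divergence is asymmetric.

D_KL(P||Q) = Σ P(x) log₂(P(x)/Q(x))

Computing term by term:
  P(1)·log₂(P(1)/Q(1)) = (29/60)·log₂((29/60)/(17/60)) = 0.37242
  P(2)·log₂(P(2)/Q(2)) = (17/60)·log₂((17/60)/(29/60)) = -0.21831
  P(3)·log₂(P(3)/Q(3)) = (7/30)·log₂((7/30)/(7/30)) = 0.00000

D_KL(P||Q) = 0.37242 - 0.21831 + 0.00000 = 0.15411 ≈ 0.1541 bits

D_KL(Q||P) = Σ Q(x) log₂(Q(x)/P(x))

Computing term by term:
  Q(1)·log₂(Q(1)/P(1)) = (17/60)·log₂((17/60)/(29/60)) = -0.21831
  Q(2)·log₂(Q(2)/P(2)) = (29/60)·log₂((29/60)/(17/60)) = 0.37242
  Q(3)·log₂(Q(3)/P(3)) = (7/30)·log₂((7/30)/(7/30)) = 0.00000

D_KL(Q||P) = -0.21831 + 0.37242 + 0.00000 = 0.15411 ≈ 0.1541 bits

These ARE equal here. Q is P with outcomes relabeled (Q(1) = P(2), Q(2) = P(1)) by a relabeling that is its own inverse, so the two sums contain exactly the same terms in a different order. This is a special case — KL divergence is not symmetric in general: D_KL(P||Q) ≠ D_KL(Q||P) for most P, Q.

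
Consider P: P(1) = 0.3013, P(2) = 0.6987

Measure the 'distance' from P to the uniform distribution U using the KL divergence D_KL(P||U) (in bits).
0.1171 bits

U(i) = 1/2 for all i

D_KL(P||U) = Σ P(x) log₂(P(x) / (1/2))
           = Σ P(x) log₂(P(x)) + log₂(2)
           = log₂(2) - H(P)

H(P) = -Σ P(x) log₂(P(x)):
  -P(1)·log₂(P(1)) = -(0.3013)·log₂(0.3013) = 0.52147
  -P(2)·log₂(P(2)) = -(0.6987)·log₂(0.6987) = 0.36141
H(P) = 0.52147 + 0.36141 = 0.88288 bits

log₂(2) = 1.00000 bits

D_KL(P||U) = 1.00000 - 0.88288 = 0.11712 ≈ 0.1171 bits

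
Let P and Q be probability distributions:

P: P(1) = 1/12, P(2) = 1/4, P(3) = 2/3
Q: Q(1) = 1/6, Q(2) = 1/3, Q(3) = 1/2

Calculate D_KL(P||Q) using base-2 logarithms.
0.0896 bits

D_KL(P||Q) = Σ P(x) log₂(P(x)/Q(x))

Computing term by term:
  P(1)·log₂(P(1)/Q(1)) = (1/12)·log₂((1/12)/(1/6)) = -0.08333
  P(2)·log₂(P(2)/Q(2)) = (1/4)·log₂((1/4)/(1/3)) = -0.10376
  P(3)·log₂(P(3)/Q(3)) = (2/3)·log₂((2/3)/(1/2)) = 0.27669

D_KL(P||Q) = -0.08333 - 0.10376 + 0.27669 = 0.08960 ≈ 0.0896 bits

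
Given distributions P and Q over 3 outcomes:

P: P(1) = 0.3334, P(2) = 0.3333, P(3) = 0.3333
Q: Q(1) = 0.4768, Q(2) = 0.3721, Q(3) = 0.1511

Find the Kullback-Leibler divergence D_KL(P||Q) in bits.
0.1554 bits

D_KL(P||Q) = Σ P(x) log₂(P(x)/Q(x))

Computing term by term:
  P(1)·log₂(P(1)/Q(1)) = 0.3334·log₂(0.3334/0.4768) = -0.17208
  P(2)·log₂(P(2)/Q(2)) = 0.3333·log₂(0.3333/0.3721) = -0.05295
  P(3)·log₂(P(3)/Q(3)) = 0.3333·log₂(0.3333/0.1511) = 0.38040

D_KL(P||Q) = -0.17208 - 0.05295 + 0.38040 = 0.15537 ≈ 0.1554 bits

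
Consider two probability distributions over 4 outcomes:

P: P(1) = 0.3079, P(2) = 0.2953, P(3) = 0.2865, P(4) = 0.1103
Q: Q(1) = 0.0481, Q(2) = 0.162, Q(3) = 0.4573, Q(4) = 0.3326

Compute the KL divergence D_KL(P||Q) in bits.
0.7115 bits

D_KL(P||Q) = Σ P(x) log₂(P(x)/Q(x))

Computing term by term:
  P(1)·log₂(P(1)/Q(1)) = 0.3079·log₂(0.3079/0.0481) = 0.82466
  P(2)·log₂(P(2)/Q(2)) = 0.2953·log₂(0.2953/0.162) = 0.25579
  P(3)·log₂(P(3)/Q(3)) = 0.2865·log₂(0.2865/0.4573) = -0.19327
  P(4)·log₂(P(4)/Q(4)) = 0.1103·log₂(0.1103/0.3326) = -0.17564

D_KL(P||Q) = 0.82466 + 0.25579 - 0.19327 - 0.17564 = 0.71154 ≈ 0.7115 bits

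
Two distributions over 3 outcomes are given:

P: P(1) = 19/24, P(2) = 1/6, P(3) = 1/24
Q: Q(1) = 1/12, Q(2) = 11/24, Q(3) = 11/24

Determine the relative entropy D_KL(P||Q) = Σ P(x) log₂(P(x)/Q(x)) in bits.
2.1839 bits

D_KL(P||Q) = Σ P(x) log₂(P(x)/Q(x))

Computing term by term:
  P(1)·log₂(P(1)/Q(1)) = (19/24)·log₂((19/24)/(1/12)) = 2.57128
  P(2)·log₂(P(2)/Q(2)) = (1/6)·log₂((1/6)/(11/24)) = -0.24324
  P(3)·log₂(P(3)/Q(3)) = (1/24)·log₂((1/24)/(11/24)) = -0.14414

D_KL(P||Q) = 2.57128 - 0.24324 - 0.14414 = 2.18390 ≈ 2.1839 bits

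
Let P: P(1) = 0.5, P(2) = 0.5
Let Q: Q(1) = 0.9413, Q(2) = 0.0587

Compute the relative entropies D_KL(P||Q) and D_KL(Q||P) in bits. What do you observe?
D_KL(P||Q) = 1.0889 bits, D_KL(Q||P) = 0.6777 bits. The two directions give different values (D_KL(P||Q) exceeds D_KL(Q||P) by 0.4112 bits): KL divergence is asymmetric.

D_KL(P||Q) = Σ P(x) log₂(P(x)/Q(x))

Computing term by term:
  P(1)·log₂(P(1)/Q(1)) = 0.5·log₂(0.5/0.9413) = -0.45636
  P(2)·log₂(P(2)/Q(2)) = 0.5·log₂(0.5/0.0587) = 1.54525

D_KL(P||Q) = -0.45636 + 1.54525 = 1.08889 ≈ 1.0889 bits

D_KL(Q||P) = Σ Q(x) log₂(Q(x)/P(x))

Computing term by term:
  Q(1)·log₂(Q(1)/P(1)) = 0.9413·log₂(0.9413/0.5) = 0.85915
  Q(2)·log₂(Q(2)/P(2)) = 0.0587·log₂(0.0587/0.5) = -0.18141

D_KL(Q||P) = 0.85915 - 0.18141 = 0.67774 ≈ 0.6777 bits

These are NOT equal (difference: 0.4112 bits). KL divergence is asymmetric: D_KL(P||Q) ≠ D_KL(Q||P) in general.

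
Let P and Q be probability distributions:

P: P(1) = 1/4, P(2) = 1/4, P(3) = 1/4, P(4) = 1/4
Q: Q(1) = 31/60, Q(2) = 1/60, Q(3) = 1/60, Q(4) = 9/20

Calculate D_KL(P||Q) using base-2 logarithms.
1.4796 bits

D_KL(P||Q) = Σ P(x) log₂(P(x)/Q(x))

Computing term by term:
  P(1)·log₂(P(1)/Q(1)) = (1/4)·log₂((1/4)/(31/60)) = -0.26183
  P(2)·log₂(P(2)/Q(2)) = (1/4)·log₂((1/4)/(1/60)) = 0.97672
  P(3)·log₂(P(3)/Q(3)) = (1/4)·log₂((1/4)/(1/60)) = 0.97672
  P(4)·log₂(P(4)/Q(4)) = (1/4)·log₂((1/4)/(9/20)) = -0.21200

D_KL(P||Q) = -0.26183 + 0.97672 + 0.97672 - 0.21200 = 1.47961 ≈ 1.4796 bits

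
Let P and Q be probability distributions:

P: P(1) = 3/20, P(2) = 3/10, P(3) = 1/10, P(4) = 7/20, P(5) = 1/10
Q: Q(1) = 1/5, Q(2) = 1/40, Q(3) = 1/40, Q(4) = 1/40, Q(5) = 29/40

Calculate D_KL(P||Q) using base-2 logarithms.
2.2600 bits

D_KL(P||Q) = Σ P(x) log₂(P(x)/Q(x))

Computing term by term:
  P(1)·log₂(P(1)/Q(1)) = (3/20)·log₂((3/20)/(1/5)) = -0.06226
  P(2)·log₂(P(2)/Q(2)) = (3/10)·log₂((3/10)/(1/40)) = 1.07549
  P(3)·log₂(P(3)/Q(3)) = (1/10)·log₂((1/10)/(1/40)) = 0.20000
  P(4)·log₂(P(4)/Q(4)) = (7/20)·log₂((7/20)/(1/40)) = 1.33257
  P(5)·log₂(P(5)/Q(5)) = (1/10)·log₂((1/10)/(29/40)) = -0.28580

D_KL(P||Q) = -0.06226 + 1.07549 + 0.20000 + 1.33257 - 0.28580 = 2.26000 ≈ 2.2600 bits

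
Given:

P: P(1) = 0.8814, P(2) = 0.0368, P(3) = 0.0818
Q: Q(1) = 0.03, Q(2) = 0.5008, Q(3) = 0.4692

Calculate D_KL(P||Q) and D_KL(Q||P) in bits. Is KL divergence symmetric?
D_KL(P||Q) = 3.9536 bits, D_KL(Q||P) = 2.9223 bits. No, KL divergence is not symmetric.

D_KL(P||Q) = Σ P(x) log₂(P(x)/Q(x))

Computing term by term:
  P(1)·log₂(P(1)/Q(1)) = 0.8814·log₂(0.8814/0.03) = 4.29838
  P(2)·log₂(P(2)/Q(2)) = 0.0368·log₂(0.0368/0.5008) = -0.13861
  P(3)·log₂(P(3)/Q(3)) = 0.0818·log₂(0.0818/0.4692) = -0.20614

D_KL(P||Q) = 4.29838 - 0.13861 - 0.20614 = 3.95363 ≈ 3.9536 bits

D_KL(Q||P) = Σ Q(x) log₂(Q(x)/P(x))

Computing term by term:
  Q(1)·log₂(Q(1)/P(1)) = 0.03·log₂(0.03/0.8814) = -0.14630
  Q(2)·log₂(Q(2)/P(2)) = 0.5008·log₂(0.5008/0.0368) = 1.88624
  Q(3)·log₂(Q(3)/P(3)) = 0.4692·log₂(0.4692/0.0818) = 1.18240

D_KL(Q||P) = -0.14630 + 1.88624 + 1.18240 = 2.92234 ≈ 2.9223 bits

These are NOT equal (difference: 1.0313 bits). KL divergence is asymmetric: D_KL(P||Q) ≠ D_KL(Q||P) in general.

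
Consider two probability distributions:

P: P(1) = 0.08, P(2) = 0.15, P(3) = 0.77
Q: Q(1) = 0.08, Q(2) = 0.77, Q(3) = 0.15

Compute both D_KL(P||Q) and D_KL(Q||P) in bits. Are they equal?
D_KL(P||Q) = 1.4631 bits, D_KL(Q||P) = 1.4631 bits. Yes, in this case they are equal (although KL divergence is not symmetric in general).

D_KL(P||Q) = Σ P(x) log₂(P(x)/Q(x))

Computing term by term:
  P(1)·log₂(P(1)/Q(1)) = 0.08·log₂(0.08/0.08) = 0.00000
  P(2)·log₂(P(2)/Q(2)) = 0.15·log₂(0.15/0.77) = -0.35398
  P(3)·log₂(P(3)/Q(3)) = 0.77·log₂(0.77/0.15) = 1.81712

D_KL(P||Q) = 0.00000 - 0.35398 + 1.81712 = 1.46314 ≈ 1.4631 bits

D_KL(Q||P) = Σ Q(x) log₂(Q(x)/P(x))

Computing term by term:
  Q(1)·log₂(Q(1)/P(1)) = 0.08·log₂(0.08/0.08) = 0.00000
  Q(2)·log₂(Q(2)/P(2)) = 0.77·log₂(0.77/0.15) = 1.81712
  Q(3)·log₂(Q(3)/P(3)) = 0.15·log₂(0.15/0.77) = -0.35398

D_KL(Q||P) = 0.00000 + 1.81712 - 0.35398 = 1.46314 ≈ 1.4631 bits

These ARE equal here. Q is P with outcomes relabeled (Q(2) = P(3), Q(3) = P(2)) by a relabeling that is its own inverse, so the two sums contain exactly the same terms in a different order. This is a special case — KL divergence is not symmetric in general: D_KL(P||Q) ≠ D_KL(Q||P) for most P, Q.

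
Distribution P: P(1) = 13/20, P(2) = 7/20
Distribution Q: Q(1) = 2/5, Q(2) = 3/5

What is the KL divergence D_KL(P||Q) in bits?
0.1831 bits

D_KL(P||Q) = Σ P(x) log₂(P(x)/Q(x))

Computing term by term:
  P(1)·log₂(P(1)/Q(1)) = (13/20)·log₂((13/20)/(2/5)) = 0.45529
  P(2)·log₂(P(2)/Q(2)) = (7/20)·log₂((7/20)/(3/5)) = -0.27216

D_KL(P||Q) = 0.45529 - 0.27216 = 0.18313 ≈ 0.1831 bits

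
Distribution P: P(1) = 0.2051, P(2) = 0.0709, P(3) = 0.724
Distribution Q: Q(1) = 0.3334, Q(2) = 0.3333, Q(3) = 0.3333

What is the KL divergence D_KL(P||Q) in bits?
0.5082 bits

D_KL(P||Q) = Σ P(x) log₂(P(x)/Q(x))

Computing term by term:
  P(1)·log₂(P(1)/Q(1)) = 0.2051·log₂(0.2051/0.3334) = -0.14376
  P(2)·log₂(P(2)/Q(2)) = 0.0709·log₂(0.0709/0.3333) = -0.15832
  P(3)·log₂(P(3)/Q(3)) = 0.724·log₂(0.724/0.3333) = 0.81028

D_KL(P||Q) = -0.14376 - 0.15832 + 0.81028 = 0.50820 ≈ 0.5082 bits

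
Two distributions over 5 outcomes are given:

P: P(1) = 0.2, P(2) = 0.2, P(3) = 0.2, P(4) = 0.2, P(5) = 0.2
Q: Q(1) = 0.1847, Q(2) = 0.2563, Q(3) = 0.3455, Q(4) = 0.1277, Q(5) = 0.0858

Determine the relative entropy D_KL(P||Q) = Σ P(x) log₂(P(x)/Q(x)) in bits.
0.1673 bits

D_KL(P||Q) = Σ P(x) log₂(P(x)/Q(x))

Computing term by term:
  P(1)·log₂(P(1)/Q(1)) = 0.2·log₂(0.2/0.1847) = 0.02296
  P(2)·log₂(P(2)/Q(2)) = 0.2·log₂(0.2/0.2563) = -0.07157
  P(3)·log₂(P(3)/Q(3)) = 0.2·log₂(0.2/0.3455) = -0.15774
  P(4)·log₂(P(4)/Q(4)) = 0.2·log₂(0.2/0.1277) = 0.12945
  P(5)·log₂(P(5)/Q(5)) = 0.2·log₂(0.2/0.0858) = 0.24419

D_KL(P||Q) = 0.02296 - 0.07157 - 0.15774 + 0.12945 + 0.24419 = 0.16729 ≈ 0.1673 bits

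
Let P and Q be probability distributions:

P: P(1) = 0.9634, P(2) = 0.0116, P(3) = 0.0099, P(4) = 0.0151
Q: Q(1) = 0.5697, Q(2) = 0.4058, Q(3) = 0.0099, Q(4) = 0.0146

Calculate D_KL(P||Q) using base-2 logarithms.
0.6714 bits

D_KL(P||Q) = Σ P(x) log₂(P(x)/Q(x))

Computing term by term:
  P(1)·log₂(P(1)/Q(1)) = 0.9634·log₂(0.9634/0.5697) = 0.73019
  P(2)·log₂(P(2)/Q(2)) = 0.0116·log₂(0.0116/0.4058) = -0.05949
  P(3)·log₂(P(3)/Q(3)) = 0.0099·log₂(0.0099/0.0099) = 0.00000
  P(4)·log₂(P(4)/Q(4)) = 0.0151·log₂(0.0151/0.0146) = 0.00073

D_KL(P||Q) = 0.73019 - 0.05949 + 0.00000 + 0.00073 = 0.67143 ≈ 0.6714 bits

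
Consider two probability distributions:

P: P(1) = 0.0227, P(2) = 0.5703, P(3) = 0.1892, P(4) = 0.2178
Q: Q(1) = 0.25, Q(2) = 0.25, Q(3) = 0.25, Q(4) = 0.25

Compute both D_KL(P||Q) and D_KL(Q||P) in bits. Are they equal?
D_KL(P||Q) = 0.4806 bits, D_KL(Q||P) = 0.7181 bits. No, they are not equal.

D_KL(P||Q) = Σ P(x) log₂(P(x)/Q(x))

Computing term by term:
  P(1)·log₂(P(1)/Q(1)) = 0.0227·log₂(0.0227/0.25) = -0.07857
  P(2)·log₂(P(2)/Q(2)) = 0.5703·log₂(0.5703/0.25) = 0.67854
  P(3)·log₂(P(3)/Q(3)) = 0.1892·log₂(0.1892/0.25) = -0.07606
  P(4)·log₂(P(4)/Q(4)) = 0.2178·log₂(0.2178/0.25) = -0.04333

D_KL(P||Q) = -0.07857 + 0.67854 - 0.07606 - 0.04333 = 0.48058 ≈ 0.4806 bits

D_KL(Q||P) = Σ Q(x) log₂(Q(x)/P(x))

Computing term by term:
  Q(1)·log₂(Q(1)/P(1)) = 0.25·log₂(0.25/0.0227) = 0.86529
  Q(2)·log₂(Q(2)/P(2)) = 0.25·log₂(0.25/0.5703) = -0.29745
  Q(3)·log₂(Q(3)/P(3)) = 0.25·log₂(0.25/0.1892) = 0.10050
  Q(4)·log₂(Q(4)/P(4)) = 0.25·log₂(0.25/0.2178) = 0.04973

D_KL(Q||P) = 0.86529 - 0.29745 + 0.10050 + 0.04973 = 0.71807 ≈ 0.7181 bits

These are NOT equal (difference: 0.2375 bits). KL divergence is asymmetric: D_KL(P||Q) ≠ D_KL(Q||P) in general.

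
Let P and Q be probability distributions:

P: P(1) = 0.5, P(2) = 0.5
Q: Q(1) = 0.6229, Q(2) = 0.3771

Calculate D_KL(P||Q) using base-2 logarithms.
0.0450 bits

D_KL(P||Q) = Σ P(x) log₂(P(x)/Q(x))

Computing term by term:
  P(1)·log₂(P(1)/Q(1)) = 0.5·log₂(0.5/0.6229) = -0.15854
  P(2)·log₂(P(2)/Q(2)) = 0.5·log₂(0.5/0.3771) = 0.20349

D_KL(P||Q) = -0.15854 + 0.20349 = 0.04495 ≈ 0.0450 bits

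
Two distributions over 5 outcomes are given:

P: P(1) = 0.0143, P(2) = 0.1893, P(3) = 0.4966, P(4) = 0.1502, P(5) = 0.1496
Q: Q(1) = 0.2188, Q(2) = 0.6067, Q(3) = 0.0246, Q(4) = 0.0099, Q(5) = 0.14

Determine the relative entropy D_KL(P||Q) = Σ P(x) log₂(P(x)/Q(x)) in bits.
2.3822 bits

D_KL(P||Q) = Σ P(x) log₂(P(x)/Q(x))

Computing term by term:
  P(1)·log₂(P(1)/Q(1)) = 0.0143·log₂(0.0143/0.2188) = -0.05628
  P(2)·log₂(P(2)/Q(2)) = 0.1893·log₂(0.1893/0.6067) = -0.31808
  P(3)·log₂(P(3)/Q(3)) = 0.4966·log₂(0.4966/0.0246) = 2.15294
  P(4)·log₂(P(4)/Q(4)) = 0.1502·log₂(0.1502/0.0099) = 0.58928
  P(5)·log₂(P(5)/Q(5)) = 0.1496·log₂(0.1496/0.14) = 0.01431

D_KL(P||Q) = -0.05628 - 0.31808 + 2.15294 + 0.58928 + 0.01431 = 2.38217 ≈ 2.3822 bits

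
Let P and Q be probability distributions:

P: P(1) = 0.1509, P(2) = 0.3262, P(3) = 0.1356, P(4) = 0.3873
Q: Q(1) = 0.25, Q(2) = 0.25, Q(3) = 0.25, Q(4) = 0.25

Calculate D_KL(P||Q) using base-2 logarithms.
0.1402 bits

D_KL(P||Q) = Σ P(x) log₂(P(x)/Q(x))

Computing term by term:
  P(1)·log₂(P(1)/Q(1)) = 0.1509·log₂(0.1509/0.25) = -0.10991
  P(2)·log₂(P(2)/Q(2)) = 0.3262·log₂(0.3262/0.25) = 0.12520
  P(3)·log₂(P(3)/Q(3)) = 0.1356·log₂(0.1356/0.25) = -0.11968
  P(4)·log₂(P(4)/Q(4)) = 0.3873·log₂(0.3873/0.25) = 0.24459

D_KL(P||Q) = -0.10991 + 0.12520 - 0.11968 + 0.24459 = 0.14020 ≈ 0.1402 bits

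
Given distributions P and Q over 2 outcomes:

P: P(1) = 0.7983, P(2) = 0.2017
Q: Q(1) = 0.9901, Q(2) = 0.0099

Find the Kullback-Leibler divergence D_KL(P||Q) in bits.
0.6291 bits

D_KL(P||Q) = Σ P(x) log₂(P(x)/Q(x))

Computing term by term:
  P(1)·log₂(P(1)/Q(1)) = 0.7983·log₂(0.7983/0.9901) = -0.24799
  P(2)·log₂(P(2)/Q(2)) = 0.2017·log₂(0.2017/0.0099) = 0.87712

D_KL(P||Q) = -0.24799 + 0.87712 = 0.62913 ≈ 0.6291 bits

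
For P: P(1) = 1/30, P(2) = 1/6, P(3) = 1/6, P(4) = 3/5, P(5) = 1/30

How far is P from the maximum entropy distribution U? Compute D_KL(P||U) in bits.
0.6910 bits

U(i) = 1/5 for all i

D_KL(P||U) = Σ P(x) log₂(P(x) / (1/5))
           = Σ P(x) log₂(P(x)) + log₂(5)
           = log₂(5) - H(P)

H(P) = -Σ P(x) log₂(P(x)):
  -P(1)·log₂(P(1)) = -(1/30)·log₂(1/30) = 0.16356
  -P(2)·log₂(P(2)) = -(1/6)·log₂(1/6) = 0.43083
  -P(3)·log₂(P(3)) = -(1/6)·log₂(1/6) = 0.43083
  -P(4)·log₂(P(4)) = -(3/5)·log₂(3/5) = 0.44218
  -P(5)·log₂(P(5)) = -(1/30)·log₂(1/30) = 0.16356
H(P) = 0.16356 + 0.43083 + 0.43083 + 0.44218 + 0.16356 = 1.63096 bits

log₂(5) = 2.32193 bits

D_KL(P||U) = 2.32193 - 1.63096 = 0.69097 ≈ 0.6910 bits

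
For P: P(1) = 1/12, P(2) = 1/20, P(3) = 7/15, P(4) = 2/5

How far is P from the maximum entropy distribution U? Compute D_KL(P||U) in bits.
0.4433 bits

U(i) = 1/4 for all i

D_KL(P||U) = Σ P(x) log₂(P(x) / (1/4))
           = Σ P(x) log₂(P(x)) + log₂(4)
           = log₂(4) - H(P)

H(P) = -Σ P(x) log₂(P(x)):
  -P(1)·log₂(P(1)) = -(1/12)·log₂(1/12) = 0.29875
  -P(2)·log₂(P(2)) = -(1/20)·log₂(1/20) = 0.21610
  -P(3)·log₂(P(3)) = -(7/15)·log₂(7/15) = 0.51312
  -P(4)·log₂(P(4)) = -(2/5)·log₂(2/5) = 0.52877
H(P) = 0.29875 + 0.21610 + 0.51312 + 0.52877 = 1.55674 bits

log₂(4) = 2.00000 bits

D_KL(P||U) = 2.00000 - 1.55674 = 0.44326 ≈ 0.4433 bits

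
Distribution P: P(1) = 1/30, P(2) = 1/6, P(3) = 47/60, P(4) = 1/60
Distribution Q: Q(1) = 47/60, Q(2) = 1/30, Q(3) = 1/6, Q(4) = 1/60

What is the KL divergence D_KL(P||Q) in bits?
1.9841 bits

D_KL(P||Q) = Σ P(x) log₂(P(x)/Q(x))

Computing term by term:
  P(1)·log₂(P(1)/Q(1)) = (1/30)·log₂((1/30)/(47/60)) = -0.15182
  P(2)·log₂(P(2)/Q(2)) = (1/6)·log₂((1/6)/(1/30)) = 0.38699
  P(3)·log₂(P(3)/Q(3)) = (47/60)·log₂((47/60)/(1/6)) = 1.74892
  P(4)·log₂(P(4)/Q(4)) = (1/60)·log₂((1/60)/(1/60)) = 0.00000

D_KL(P||Q) = -0.15182 + 0.38699 + 1.74892 + 0.00000 = 1.98409 ≈ 1.9841 bits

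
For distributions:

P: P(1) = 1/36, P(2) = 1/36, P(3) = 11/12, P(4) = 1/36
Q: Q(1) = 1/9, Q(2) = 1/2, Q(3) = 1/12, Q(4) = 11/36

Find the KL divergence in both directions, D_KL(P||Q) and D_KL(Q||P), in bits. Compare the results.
D_KL(P||Q) = 2.9037 bits, D_KL(Q||P) = 3.0759 bits. D_KL(Q||P) is larger than D_KL(P||Q) by 0.1722 bits; the two directions differ.

D_KL(P||Q) = Σ P(x) log₂(P(x)/Q(x))

Computing term by term:
  P(1)·log₂(P(1)/Q(1)) = (1/36)·log₂((1/36)/(1/9)) = -0.05556
  P(2)·log₂(P(2)/Q(2)) = (1/36)·log₂((1/36)/(1/2)) = -0.11583
  P(3)·log₂(P(3)/Q(3)) = (11/12)·log₂((11/12)/(1/12)) = 3.17115
  P(4)·log₂(P(4)/Q(4)) = (1/36)·log₂((1/36)/(11/36)) = -0.09610

D_KL(P||Q) = -0.05556 - 0.11583 + 3.17115 - 0.09610 = 2.90366 ≈ 2.9037 bits

D_KL(Q||P) = Σ Q(x) log₂(Q(x)/P(x))

Computing term by term:
  Q(1)·log₂(Q(1)/P(1)) = (1/9)·log₂((1/9)/(1/36)) = 0.22222
  Q(2)·log₂(Q(2)/P(2)) = (1/2)·log₂((1/2)/(1/36)) = 2.08496
  Q(3)·log₂(Q(3)/P(3)) = (1/12)·log₂((1/12)/(11/12)) = -0.28829
  Q(4)·log₂(Q(4)/P(4)) = (11/36)·log₂((11/36)/(1/36)) = 1.05705

D_KL(Q||P) = 0.22222 + 2.08496 - 0.28829 + 1.05705 = 3.07594 ≈ 3.0759 bits

These are NOT equal (difference: 0.1722 bits). KL divergence is asymmetric: D_KL(P||Q) ≠ D_KL(Q||P) in general.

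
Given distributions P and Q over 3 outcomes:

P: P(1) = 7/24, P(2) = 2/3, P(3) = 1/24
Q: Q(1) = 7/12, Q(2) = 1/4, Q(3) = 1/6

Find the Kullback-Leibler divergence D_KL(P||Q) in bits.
0.5684 bits

D_KL(P||Q) = Σ P(x) log₂(P(x)/Q(x))

Computing term by term:
  P(1)·log₂(P(1)/Q(1)) = (7/24)·log₂((7/24)/(7/12)) = -0.29167
  P(2)·log₂(P(2)/Q(2)) = (2/3)·log₂((2/3)/(1/4)) = 0.94336
  P(3)·log₂(P(3)/Q(3)) = (1/24)·log₂((1/24)/(1/6)) = -0.08333

D_KL(P||Q) = -0.29167 + 0.94336 - 0.08333 = 0.56836 ≈ 0.5684 bits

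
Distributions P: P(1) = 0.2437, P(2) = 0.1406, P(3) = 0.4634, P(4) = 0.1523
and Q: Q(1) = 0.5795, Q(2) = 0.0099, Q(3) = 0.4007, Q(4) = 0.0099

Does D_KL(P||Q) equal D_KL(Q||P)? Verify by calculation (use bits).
D_KL(P||Q) = 0.9314 bits, D_KL(Q||P) = 0.5632 bits. No — D_KL(P||Q) ≠ D_KL(Q||P) for this pair.

D_KL(P||Q) = Σ P(x) log₂(P(x)/Q(x))

Computing term by term:
  P(1)·log₂(P(1)/Q(1)) = 0.2437·log₂(0.2437/0.5795) = -0.30455
  P(2)·log₂(P(2)/Q(2)) = 0.1406·log₂(0.1406/0.0099) = 0.53822
  P(3)·log₂(P(3)/Q(3)) = 0.4634·log₂(0.4634/0.4007) = 0.09719
  P(4)·log₂(P(4)/Q(4)) = 0.1523·log₂(0.1523/0.0099) = 0.60057

D_KL(P||Q) = -0.30455 + 0.53822 + 0.09719 + 0.60057 = 0.93143 ≈ 0.9314 bits

D_KL(Q||P) = Σ Q(x) log₂(Q(x)/P(x))

Computing term by term:
  Q(1)·log₂(Q(1)/P(1)) = 0.5795·log₂(0.5795/0.2437) = 0.72420
  Q(2)·log₂(Q(2)/P(2)) = 0.0099·log₂(0.0099/0.1406) = -0.03790
  Q(3)·log₂(Q(3)/P(3)) = 0.4007·log₂(0.4007/0.4634) = -0.08404
  Q(4)·log₂(Q(4)/P(4)) = 0.0099·log₂(0.0099/0.1523) = -0.03904

D_KL(Q||P) = 0.72420 - 0.03790 - 0.08404 - 0.03904 = 0.56322 ≈ 0.5632 bits

These are NOT equal (difference: 0.3682 bits). KL divergence is asymmetric: D_KL(P||Q) ≠ D_KL(Q||P) in general.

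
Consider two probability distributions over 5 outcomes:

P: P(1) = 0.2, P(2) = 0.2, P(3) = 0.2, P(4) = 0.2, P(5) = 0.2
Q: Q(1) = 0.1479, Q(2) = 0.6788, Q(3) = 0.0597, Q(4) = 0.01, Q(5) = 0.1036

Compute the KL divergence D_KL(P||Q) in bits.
1.1375 bits

D_KL(P||Q) = Σ P(x) log₂(P(x)/Q(x))

Computing term by term:
  P(1)·log₂(P(1)/Q(1)) = 0.2·log₂(0.2/0.1479) = 0.08708
  P(2)·log₂(P(2)/Q(2)) = 0.2·log₂(0.2/0.6788) = -0.35260
  P(3)·log₂(P(3)/Q(3)) = 0.2·log₂(0.2/0.0597) = 0.34884
  P(4)·log₂(P(4)/Q(4)) = 0.2·log₂(0.2/0.01) = 0.86439
  P(5)·log₂(P(5)/Q(5)) = 0.2·log₂(0.2/0.1036) = 0.18980

D_KL(P||Q) = 0.08708 - 0.35260 + 0.34884 + 0.86439 + 0.18980 = 1.13751 ≈ 1.1375 bits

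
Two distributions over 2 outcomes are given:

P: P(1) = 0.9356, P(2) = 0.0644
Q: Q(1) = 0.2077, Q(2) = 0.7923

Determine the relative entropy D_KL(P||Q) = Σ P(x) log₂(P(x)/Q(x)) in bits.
1.7984 bits

D_KL(P||Q) = Σ P(x) log₂(P(x)/Q(x))

Computing term by term:
  P(1)·log₂(P(1)/Q(1)) = 0.9356·log₂(0.9356/0.2077) = 2.03155
  P(2)·log₂(P(2)/Q(2)) = 0.0644·log₂(0.0644/0.7923) = -0.23319

D_KL(P||Q) = 2.03155 - 0.23319 = 1.79836 ≈ 1.7984 bits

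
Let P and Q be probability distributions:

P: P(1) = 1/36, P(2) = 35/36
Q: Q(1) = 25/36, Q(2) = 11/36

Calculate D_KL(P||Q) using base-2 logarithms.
1.4945 bits

D_KL(P||Q) = Σ P(x) log₂(P(x)/Q(x))

Computing term by term:
  P(1)·log₂(P(1)/Q(1)) = (1/36)·log₂((1/36)/(25/36)) = -0.12900
  P(2)·log₂(P(2)/Q(2)) = (35/36)·log₂((35/36)/(11/36)) = 1.62347

D_KL(P||Q) = -0.12900 + 1.62347 = 1.49447 ≈ 1.4945 bits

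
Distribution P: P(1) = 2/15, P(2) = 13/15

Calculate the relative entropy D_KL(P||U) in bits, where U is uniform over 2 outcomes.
0.4335 bits

U(i) = 1/2 for all i

D_KL(P||U) = Σ P(x) log₂(P(x) / (1/2))
           = Σ P(x) log₂(P(x)) + log₂(2)
           = log₂(2) - H(P)

H(P) = -Σ P(x) log₂(P(x)):
  -P(1)·log₂(P(1)) = -(2/15)·log₂(2/15) = 0.38759
  -P(2)·log₂(P(2)) = -(13/15)·log₂(13/15) = 0.17892
H(P) = 0.38759 + 0.17892 = 0.56651 bits

log₂(2) = 1.00000 bits

D_KL(P||U) = 1.00000 - 0.56651 = 0.43349 ≈ 0.4335 bits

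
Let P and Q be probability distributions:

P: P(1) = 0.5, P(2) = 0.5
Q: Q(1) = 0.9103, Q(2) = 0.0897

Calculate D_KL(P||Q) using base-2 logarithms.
0.8072 bits

D_KL(P||Q) = Σ P(x) log₂(P(x)/Q(x))

Computing term by term:
  P(1)·log₂(P(1)/Q(1)) = 0.5·log₂(0.5/0.9103) = -0.43221
  P(2)·log₂(P(2)/Q(2)) = 0.5·log₂(0.5/0.0897) = 1.23937

D_KL(P||Q) = -0.43221 + 1.23937 = 0.80716 ≈ 0.8072 bits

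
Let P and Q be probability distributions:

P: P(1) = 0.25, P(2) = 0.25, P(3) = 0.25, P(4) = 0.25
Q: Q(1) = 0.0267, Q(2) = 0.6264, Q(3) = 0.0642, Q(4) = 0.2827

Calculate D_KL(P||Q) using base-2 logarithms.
0.9214 bits

D_KL(P||Q) = Σ P(x) log₂(P(x)/Q(x))

Computing term by term:
  P(1)·log₂(P(1)/Q(1)) = 0.25·log₂(0.25/0.0267) = 0.80675
  P(2)·log₂(P(2)/Q(2)) = 0.25·log₂(0.25/0.6264) = -0.33129
  P(3)·log₂(P(3)/Q(3)) = 0.25·log₂(0.25/0.0642) = 0.49032
  P(4)·log₂(P(4)/Q(4)) = 0.25·log₂(0.25/0.2827) = -0.04434

D_KL(P||Q) = 0.80675 - 0.33129 + 0.49032 - 0.04434 = 0.92144 ≈ 0.9214 bits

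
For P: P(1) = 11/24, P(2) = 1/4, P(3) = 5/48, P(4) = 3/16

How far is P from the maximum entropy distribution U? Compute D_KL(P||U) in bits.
0.1914 bits

U(i) = 1/4 for all i

D_KL(P||U) = Σ P(x) log₂(P(x) / (1/4))
           = Σ P(x) log₂(P(x)) + log₂(4)
           = log₂(4) - H(P)

H(P) = -Σ P(x) log₂(P(x)):
  -P(1)·log₂(P(1)) = -(11/24)·log₂(11/24) = 0.51587
  -P(2)·log₂(P(2)) = -(1/4)·log₂(1/4) = 0.50000
  -P(3)·log₂(P(3)) = -(5/48)·log₂(5/48) = 0.33990
  -P(4)·log₂(P(4)) = -(3/16)·log₂(3/16) = 0.45282
H(P) = 0.51587 + 0.50000 + 0.33990 + 0.45282 = 1.80859 bits

log₂(4) = 2.00000 bits

D_KL(P||U) = 2.00000 - 1.80859 = 0.19141 ≈ 0.1914 bits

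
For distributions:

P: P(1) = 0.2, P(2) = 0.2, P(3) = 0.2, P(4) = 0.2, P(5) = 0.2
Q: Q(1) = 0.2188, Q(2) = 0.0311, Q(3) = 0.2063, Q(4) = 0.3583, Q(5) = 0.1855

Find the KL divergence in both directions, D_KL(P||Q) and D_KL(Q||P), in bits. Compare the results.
D_KL(P||Q) = 0.3556 bits, D_KL(Q||P) = 0.2353 bits. D_KL(P||Q) is larger than D_KL(Q||P) by 0.1203 bits; the two directions differ.

D_KL(P||Q) = Σ P(x) log₂(P(x)/Q(x))

Computing term by term:
  P(1)·log₂(P(1)/Q(1)) = 0.2·log₂(0.2/0.2188) = -0.02592
  P(2)·log₂(P(2)/Q(2)) = 0.2·log₂(0.2/0.0311) = 0.53700
  P(3)·log₂(P(3)/Q(3)) = 0.2·log₂(0.2/0.2063) = -0.00895
  P(4)·log₂(P(4)/Q(4)) = 0.2·log₂(0.2/0.3583) = -0.16823
  P(5)·log₂(P(5)/Q(5)) = 0.2·log₂(0.2/0.1855) = 0.02172

D_KL(P||Q) = -0.02592 + 0.53700 - 0.00895 - 0.16823 + 0.02172 = 0.35562 ≈ 0.3556 bits

D_KL(Q||P) = Σ Q(x) log₂(Q(x)/P(x))

Computing term by term:
  Q(1)·log₂(Q(1)/P(1)) = 0.2188·log₂(0.2188/0.2) = 0.02836
  Q(2)·log₂(Q(2)/P(2)) = 0.0311·log₂(0.0311/0.2) = -0.08350
  Q(3)·log₂(Q(3)/P(3)) = 0.2063·log₂(0.2063/0.2) = 0.00923
  Q(4)·log₂(Q(4)/P(4)) = 0.3583·log₂(0.3583/0.2) = 0.30139
  Q(5)·log₂(Q(5)/P(5)) = 0.1855·log₂(0.1855/0.2) = -0.02014

D_KL(Q||P) = 0.02836 - 0.08350 + 0.00923 + 0.30139 - 0.02014 = 0.23534 ≈ 0.2353 bits

These are NOT equal (difference: 0.1203 bits). KL divergence is asymmetric: D_KL(P||Q) ≠ D_KL(Q||P) in general.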